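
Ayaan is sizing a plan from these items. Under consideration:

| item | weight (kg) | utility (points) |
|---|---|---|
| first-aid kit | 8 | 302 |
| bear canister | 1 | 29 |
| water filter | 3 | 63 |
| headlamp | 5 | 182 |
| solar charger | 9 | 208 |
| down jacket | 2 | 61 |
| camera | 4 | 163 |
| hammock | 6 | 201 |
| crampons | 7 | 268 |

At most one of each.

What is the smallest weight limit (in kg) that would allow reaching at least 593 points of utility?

16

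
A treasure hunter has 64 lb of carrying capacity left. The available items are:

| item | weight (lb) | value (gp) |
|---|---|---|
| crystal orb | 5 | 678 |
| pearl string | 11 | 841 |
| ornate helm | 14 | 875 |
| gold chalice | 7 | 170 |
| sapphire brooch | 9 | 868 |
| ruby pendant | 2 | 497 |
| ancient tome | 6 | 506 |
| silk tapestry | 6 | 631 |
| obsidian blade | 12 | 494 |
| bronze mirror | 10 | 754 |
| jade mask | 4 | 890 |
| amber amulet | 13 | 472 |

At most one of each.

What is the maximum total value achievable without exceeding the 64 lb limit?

6034

Ranking by ratio (value/lb): ruby pendant 248.50, jade mask 222.50, crystal orb 135.60, silk tapestry 105.17.
Filling by ratio: crystal orb + pearl string + gold chalice + sapphire brooch + ruby pendant + ancient tome + silk tapestry + bronze mirror + jade mask for 5835, with 4 lb left unused.
Dropping gold chalice and ancient tome frees 13 lb; slotting in ornate helm (14 lb) lifts the total to 6034 at 61 lb.
No other feasible combination exceeds 6034.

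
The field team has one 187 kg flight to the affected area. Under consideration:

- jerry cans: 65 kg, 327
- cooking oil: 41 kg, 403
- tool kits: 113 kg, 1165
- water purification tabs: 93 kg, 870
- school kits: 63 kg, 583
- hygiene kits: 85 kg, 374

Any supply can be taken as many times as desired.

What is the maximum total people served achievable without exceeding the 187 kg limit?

The ratio heuristic lands on cooking oil + tool kits (1568) but leaves 33 kg idle.
Dropping tool kits frees 113 kg; slotting in 2×cooking oil + school kits (145 kg) lifts the total to 1792 at 186 kg.
No other feasible combination exceeds 1792.

1792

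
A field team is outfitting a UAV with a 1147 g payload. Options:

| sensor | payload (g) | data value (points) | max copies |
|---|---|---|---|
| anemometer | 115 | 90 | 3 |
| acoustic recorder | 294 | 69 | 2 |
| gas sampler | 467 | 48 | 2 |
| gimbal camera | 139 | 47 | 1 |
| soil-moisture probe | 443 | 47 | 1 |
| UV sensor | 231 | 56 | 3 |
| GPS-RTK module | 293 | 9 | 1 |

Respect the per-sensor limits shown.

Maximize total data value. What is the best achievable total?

455

Taking the top-ratio sensors first gives 3×anemometer + gimbal camera + 2×UV sensor for 429 (946 g).
Replace 2×UV sensor with 2×acoustic recorder: the trade gains 26 net, giving 455 at 1072 g.
The spare 75 g is too small for any remaining sensor, and no exchange beats 455.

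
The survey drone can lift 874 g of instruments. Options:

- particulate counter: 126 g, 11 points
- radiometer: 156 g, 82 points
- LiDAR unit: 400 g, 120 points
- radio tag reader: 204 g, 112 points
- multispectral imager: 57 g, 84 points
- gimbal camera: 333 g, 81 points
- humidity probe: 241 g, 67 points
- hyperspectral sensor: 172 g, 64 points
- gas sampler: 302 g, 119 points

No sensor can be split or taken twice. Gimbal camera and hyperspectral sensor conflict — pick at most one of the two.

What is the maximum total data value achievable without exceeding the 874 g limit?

Ranking by ratio (data value/g): multispectral imager 1.47, radio tag reader 0.55, radiometer 0.53.
Filling by ratio: particulate counter + radiometer + radio tag reader + multispectral imager + gas sampler for 408, with 29 g left unused.
Dropping particulate counter and gas sampler frees 428 g; slotting in humidity probe + hyperspectral sensor (413 g) lifts the total to 409 at 830 g.
Next best is particulate counter + radiometer + radio tag reader + multispectral imager + gas sampler at 408 (845 g) — short by 1.

409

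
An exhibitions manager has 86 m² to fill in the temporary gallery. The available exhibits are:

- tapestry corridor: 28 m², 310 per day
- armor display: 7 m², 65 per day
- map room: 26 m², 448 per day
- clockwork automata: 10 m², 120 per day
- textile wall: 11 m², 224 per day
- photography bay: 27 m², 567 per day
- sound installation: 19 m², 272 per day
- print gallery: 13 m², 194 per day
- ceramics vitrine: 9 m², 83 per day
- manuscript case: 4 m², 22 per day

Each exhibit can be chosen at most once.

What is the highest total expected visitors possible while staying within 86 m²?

By expected visitors per m²: photography bay 21.00, textile wall 20.36, map room 17.23 lead.
Greedy by ratio would take armor display + map room + textile wall + photography bay + print gallery: 84 m² used, total 1498.
Replace armor display with ceramics vitrine: the trade gains 18 net, giving 1516 at 86 m².

1516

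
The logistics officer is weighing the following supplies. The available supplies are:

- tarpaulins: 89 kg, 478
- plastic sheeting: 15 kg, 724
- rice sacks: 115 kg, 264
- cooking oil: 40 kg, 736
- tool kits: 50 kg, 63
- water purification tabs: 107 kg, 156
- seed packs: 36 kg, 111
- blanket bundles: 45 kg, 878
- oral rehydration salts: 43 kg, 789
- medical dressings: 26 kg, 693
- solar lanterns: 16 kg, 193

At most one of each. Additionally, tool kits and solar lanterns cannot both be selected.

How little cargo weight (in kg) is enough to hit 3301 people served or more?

Look for the lowest-cargo combination reaching 3301.
Taking plastic sheeting + cooking oil + blanket bundles + oral rehydration salts + solar lanterns gives 3320 (≥ 3301) for 159 kg.
Below 159 kg the best achievable stays under 3301.

159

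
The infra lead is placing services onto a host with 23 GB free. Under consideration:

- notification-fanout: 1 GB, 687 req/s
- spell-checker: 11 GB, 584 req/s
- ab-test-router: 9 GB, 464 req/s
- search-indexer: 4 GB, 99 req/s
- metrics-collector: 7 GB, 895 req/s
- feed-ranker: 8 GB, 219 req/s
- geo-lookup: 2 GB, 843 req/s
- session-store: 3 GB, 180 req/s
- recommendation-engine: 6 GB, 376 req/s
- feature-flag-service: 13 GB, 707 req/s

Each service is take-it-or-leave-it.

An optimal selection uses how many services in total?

4

Optimal total is 3132.
For example notification-fanout + metrics-collector + geo-lookup + feature-flag-service achieves it, using 23 GB.
All optima have 4 services.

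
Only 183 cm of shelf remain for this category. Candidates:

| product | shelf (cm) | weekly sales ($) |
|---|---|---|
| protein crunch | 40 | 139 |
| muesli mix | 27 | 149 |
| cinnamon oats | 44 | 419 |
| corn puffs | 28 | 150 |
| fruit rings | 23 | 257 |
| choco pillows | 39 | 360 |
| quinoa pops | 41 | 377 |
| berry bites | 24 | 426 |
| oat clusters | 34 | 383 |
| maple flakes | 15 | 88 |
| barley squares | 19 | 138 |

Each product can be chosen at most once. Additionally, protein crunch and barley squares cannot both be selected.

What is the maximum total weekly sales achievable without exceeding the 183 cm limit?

1983

The ratio ordering already packs tightly: cinnamon oats + fruit rings + choco pillows + berry bites + oat clusters + barley squares, 183 cm, 1983.
An exhaustive check of the 2048 subsets confirms 1983.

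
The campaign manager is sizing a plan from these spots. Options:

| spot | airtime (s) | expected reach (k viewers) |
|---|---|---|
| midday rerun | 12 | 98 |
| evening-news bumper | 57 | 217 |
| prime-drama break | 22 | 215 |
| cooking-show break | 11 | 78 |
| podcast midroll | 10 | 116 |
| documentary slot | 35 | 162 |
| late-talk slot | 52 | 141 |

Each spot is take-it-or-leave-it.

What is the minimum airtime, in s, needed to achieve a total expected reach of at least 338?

43

Look for the lowest-airtime combination reaching 338.
prime-drama break + cooking-show break + podcast midroll reaches 409 using 43 s.
Any bundle with less than 43 s falls short of 338.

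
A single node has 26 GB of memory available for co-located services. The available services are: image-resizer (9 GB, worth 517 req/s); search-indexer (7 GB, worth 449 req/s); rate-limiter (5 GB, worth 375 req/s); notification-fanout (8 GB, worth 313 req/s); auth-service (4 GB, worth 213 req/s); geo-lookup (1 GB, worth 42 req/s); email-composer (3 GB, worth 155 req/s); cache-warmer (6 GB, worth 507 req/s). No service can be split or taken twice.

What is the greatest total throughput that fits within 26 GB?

1741

The ratio ordering already packs tightly: search-indexer + rate-limiter + auth-service + geo-lookup + email-composer + cache-warmer, 26 GB, 1741.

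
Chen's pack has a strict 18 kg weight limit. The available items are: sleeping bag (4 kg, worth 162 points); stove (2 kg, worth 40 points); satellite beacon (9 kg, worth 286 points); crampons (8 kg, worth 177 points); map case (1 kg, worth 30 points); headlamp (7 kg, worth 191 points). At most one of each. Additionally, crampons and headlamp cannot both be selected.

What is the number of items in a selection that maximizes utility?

4

Best achievable utility is 518.
One optimal bundle: sleeping bag + stove + satellite beacon + map case (16 kg).
All optima have 4 items.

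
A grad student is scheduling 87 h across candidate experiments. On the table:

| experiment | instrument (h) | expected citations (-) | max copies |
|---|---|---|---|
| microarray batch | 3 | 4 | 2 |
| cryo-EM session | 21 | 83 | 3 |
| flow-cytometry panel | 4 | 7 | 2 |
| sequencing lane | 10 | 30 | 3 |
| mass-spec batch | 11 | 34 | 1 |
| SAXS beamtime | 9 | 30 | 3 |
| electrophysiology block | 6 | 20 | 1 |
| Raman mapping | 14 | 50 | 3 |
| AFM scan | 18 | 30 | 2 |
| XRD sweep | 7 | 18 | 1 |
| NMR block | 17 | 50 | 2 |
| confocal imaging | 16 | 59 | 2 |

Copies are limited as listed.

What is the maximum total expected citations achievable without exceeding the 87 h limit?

329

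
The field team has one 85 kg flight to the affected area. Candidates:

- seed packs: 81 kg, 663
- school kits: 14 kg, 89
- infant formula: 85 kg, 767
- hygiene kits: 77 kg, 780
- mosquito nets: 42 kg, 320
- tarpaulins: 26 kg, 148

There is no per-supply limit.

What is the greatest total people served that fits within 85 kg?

By people served per kg: hygiene kits 10.13, infant formula 9.02, seed packs 8.19, mosquito nets 7.62 lead.
Taking hygiene kits: 77 kg used, 780 in people served.
The spare 8 kg is too small for any remaining supply, and no exchange beats 780.

780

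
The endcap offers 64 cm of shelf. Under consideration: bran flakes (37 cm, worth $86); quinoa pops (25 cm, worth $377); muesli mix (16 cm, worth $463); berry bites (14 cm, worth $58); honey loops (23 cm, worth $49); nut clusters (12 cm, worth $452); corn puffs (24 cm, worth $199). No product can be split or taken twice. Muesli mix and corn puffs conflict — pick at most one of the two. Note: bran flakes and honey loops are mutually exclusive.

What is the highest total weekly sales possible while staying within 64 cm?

1292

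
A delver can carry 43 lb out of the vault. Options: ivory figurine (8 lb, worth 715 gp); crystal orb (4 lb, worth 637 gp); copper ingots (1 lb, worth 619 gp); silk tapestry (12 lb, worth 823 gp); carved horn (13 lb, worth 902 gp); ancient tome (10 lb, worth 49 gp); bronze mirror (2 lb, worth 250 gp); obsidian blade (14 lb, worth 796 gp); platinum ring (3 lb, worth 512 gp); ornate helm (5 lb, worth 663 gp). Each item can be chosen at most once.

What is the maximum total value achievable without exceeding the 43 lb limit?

4458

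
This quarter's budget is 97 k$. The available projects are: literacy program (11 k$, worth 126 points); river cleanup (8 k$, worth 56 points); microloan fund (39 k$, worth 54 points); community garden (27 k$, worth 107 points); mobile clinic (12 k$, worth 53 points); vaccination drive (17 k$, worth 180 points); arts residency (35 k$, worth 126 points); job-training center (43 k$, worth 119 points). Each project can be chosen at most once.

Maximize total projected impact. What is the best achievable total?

Density check — literacy program 11.45, vaccination drive 10.59, river cleanup 7.00 are the best per k$.
Greedy by ratio would take literacy program + river cleanup + community garden + mobile clinic + vaccination drive: 75 k$ used, total 522.
Dropping community garden frees 27 k$; slotting in arts residency (35 k$) lifts the total to 541 at 83 k$.

541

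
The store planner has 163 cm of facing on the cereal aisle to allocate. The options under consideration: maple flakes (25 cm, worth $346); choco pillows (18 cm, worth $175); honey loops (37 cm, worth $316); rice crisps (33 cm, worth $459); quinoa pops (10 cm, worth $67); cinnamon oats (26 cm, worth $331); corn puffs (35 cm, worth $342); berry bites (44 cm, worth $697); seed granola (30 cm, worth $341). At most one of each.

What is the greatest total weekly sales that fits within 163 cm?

2175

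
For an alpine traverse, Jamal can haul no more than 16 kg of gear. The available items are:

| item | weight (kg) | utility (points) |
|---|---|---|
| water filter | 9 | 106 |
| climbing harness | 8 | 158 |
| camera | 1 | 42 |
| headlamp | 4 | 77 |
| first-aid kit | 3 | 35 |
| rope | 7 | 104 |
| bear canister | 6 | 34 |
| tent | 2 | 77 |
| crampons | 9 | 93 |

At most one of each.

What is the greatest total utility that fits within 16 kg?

354

Climbing harness + camera + headlamp + tent uses 15 of the 16 kg and totals 354.
Next best is climbing harness + camera + headlamp + first-aid kit at 312 (16 kg) — short by 42.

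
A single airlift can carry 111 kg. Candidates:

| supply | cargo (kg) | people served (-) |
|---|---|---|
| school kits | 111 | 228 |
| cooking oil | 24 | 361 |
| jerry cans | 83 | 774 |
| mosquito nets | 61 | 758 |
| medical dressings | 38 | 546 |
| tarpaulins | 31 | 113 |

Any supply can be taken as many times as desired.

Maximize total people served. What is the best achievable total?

A density-first pass picks 4×cooking oil — 1444 at 96 kg.
The 24 kg tied up in cooking oil is better spent on medical dressings — total rises to 1629 (110 kg).
That's the maximum — no swap from here does better than 1629.

1629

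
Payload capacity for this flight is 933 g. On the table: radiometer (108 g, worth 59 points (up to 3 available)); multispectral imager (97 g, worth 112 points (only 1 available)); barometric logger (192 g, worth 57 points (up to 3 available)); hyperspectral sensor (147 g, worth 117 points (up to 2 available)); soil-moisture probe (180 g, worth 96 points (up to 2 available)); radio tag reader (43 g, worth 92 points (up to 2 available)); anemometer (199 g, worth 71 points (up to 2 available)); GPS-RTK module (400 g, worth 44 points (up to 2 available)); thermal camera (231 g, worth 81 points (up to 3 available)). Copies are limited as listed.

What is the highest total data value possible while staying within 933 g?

744

Density check — radio tag reader 2.14, multispectral imager 1.15, hyperspectral sensor 0.80 are the best per g.
The ratio heuristic lands on 3×radiometer + multispectral imager + 2×hyperspectral sensor + 2×radio tag reader (707) but leaves 132 g idle.
Replace radiometer with soil-moisture probe: the trade gains 37 net, giving 744 at 873 g.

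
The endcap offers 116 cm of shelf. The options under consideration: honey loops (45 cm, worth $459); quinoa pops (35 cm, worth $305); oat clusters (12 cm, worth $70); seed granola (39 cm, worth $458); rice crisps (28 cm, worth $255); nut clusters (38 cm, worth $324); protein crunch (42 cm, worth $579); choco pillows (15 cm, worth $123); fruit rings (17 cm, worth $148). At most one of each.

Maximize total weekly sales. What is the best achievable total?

By weekly sales per cm: protein crunch 13.79, seed granola 11.74, honey loops 10.20, rice crisps 9.11 lead.
A density-first pass picks seed granola + rice crisps + protein crunch — 1292 at 109 cm.
The 28 cm tied up in rice crisps is better spent on quinoa pops — total rises to 1342 (116 cm).

1342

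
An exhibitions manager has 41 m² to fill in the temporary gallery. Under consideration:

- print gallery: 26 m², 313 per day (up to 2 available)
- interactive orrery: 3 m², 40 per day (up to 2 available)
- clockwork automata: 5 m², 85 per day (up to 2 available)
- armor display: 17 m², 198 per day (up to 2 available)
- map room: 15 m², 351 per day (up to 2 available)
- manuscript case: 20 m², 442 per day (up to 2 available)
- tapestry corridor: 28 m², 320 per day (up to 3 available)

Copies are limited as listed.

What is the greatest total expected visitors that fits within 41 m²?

Ranking by ratio (expected visitors/m²): map room 23.40, manuscript case 22.10, clockwork automata 17.00.
A density-first pass picks 2×clockwork automata + 2×map room — 872 at 40 m².
Replace 2×clockwork automata and 2×map room with 2×manuscript case: the trade gains 12 net, giving 884 at 40 m².
Every other selection either busts 41 m² or exceeds an availability limit or fails to beat 884.

884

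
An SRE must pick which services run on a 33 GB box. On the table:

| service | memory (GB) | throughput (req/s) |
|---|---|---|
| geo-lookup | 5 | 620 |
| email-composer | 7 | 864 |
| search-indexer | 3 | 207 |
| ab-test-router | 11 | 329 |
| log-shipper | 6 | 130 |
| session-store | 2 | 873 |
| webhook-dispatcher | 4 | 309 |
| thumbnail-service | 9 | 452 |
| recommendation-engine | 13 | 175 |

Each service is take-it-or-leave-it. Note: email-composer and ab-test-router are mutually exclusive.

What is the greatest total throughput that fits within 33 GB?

Ranking by ratio (throughput/GB): session-store 436.50, geo-lookup 124.00, email-composer 123.43, webhook-dispatcher 77.25.
Best packing: geo-lookup + email-composer + search-indexer + session-store + webhook-dispatcher + thumbnail-service — 30 GB, 3325 total.
Runner-up geo-lookup + email-composer + log-shipper + session-store + webhook-dispatcher + thumbnail-service tops out at 3248.

3325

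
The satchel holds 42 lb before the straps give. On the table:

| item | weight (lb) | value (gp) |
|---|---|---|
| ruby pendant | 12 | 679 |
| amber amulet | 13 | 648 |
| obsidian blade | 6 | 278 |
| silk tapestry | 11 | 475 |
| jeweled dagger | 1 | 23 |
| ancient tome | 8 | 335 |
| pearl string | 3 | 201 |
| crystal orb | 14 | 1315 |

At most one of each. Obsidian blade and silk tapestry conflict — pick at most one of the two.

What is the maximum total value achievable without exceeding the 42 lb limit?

By value per lb: crystal orb 93.93, pearl string 67.00, ruby pendant 56.58 lead.
Ruby pendant + amber amulet + pearl string + crystal orb uses 42 of the 42 lb and totals 2843.
The closest alternative, ruby pendant + silk tapestry + jeweled dagger + pearl string + crystal orb, reaches only 2693.

2843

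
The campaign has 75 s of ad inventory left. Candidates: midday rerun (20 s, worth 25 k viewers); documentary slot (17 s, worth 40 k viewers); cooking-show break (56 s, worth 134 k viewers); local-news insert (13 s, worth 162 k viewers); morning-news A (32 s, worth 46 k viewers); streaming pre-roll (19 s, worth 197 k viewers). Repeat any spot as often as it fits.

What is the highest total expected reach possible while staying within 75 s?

Ranking by ratio (expected reach/s): local-news insert 12.46, streaming pre-roll 10.37, cooking-show break 2.39, documentary slot 2.35.
Filling by ratio: 5×local-news insert for 810, with 10 s left unused.
The 13 s tied up in local-news insert is better spent on streaming pre-roll — total rises to 845 (71 s).

845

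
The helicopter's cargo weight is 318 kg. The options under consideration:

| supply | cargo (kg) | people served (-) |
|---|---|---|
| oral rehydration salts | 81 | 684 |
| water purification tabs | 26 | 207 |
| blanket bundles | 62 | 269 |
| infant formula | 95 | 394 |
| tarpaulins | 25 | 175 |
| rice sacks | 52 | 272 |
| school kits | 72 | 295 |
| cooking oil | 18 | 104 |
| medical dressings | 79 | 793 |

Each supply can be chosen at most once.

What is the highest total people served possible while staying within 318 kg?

2329

A density-first pass picks oral rehydration salts + water purification tabs + tarpaulins + rice sacks + cooking oil + medical dressings — 2235 at 281 kg.
The 25 kg tied up in tarpaulins is better spent on blanket bundles — total rises to 2329 (318 kg).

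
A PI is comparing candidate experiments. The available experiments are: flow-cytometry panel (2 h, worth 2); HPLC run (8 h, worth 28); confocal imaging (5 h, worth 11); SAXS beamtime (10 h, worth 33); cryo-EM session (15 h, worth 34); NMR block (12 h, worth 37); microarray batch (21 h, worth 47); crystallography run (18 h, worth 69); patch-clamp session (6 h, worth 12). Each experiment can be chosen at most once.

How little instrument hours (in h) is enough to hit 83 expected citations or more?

Minimise h subject to total expected citations ≥ 83.
HPLC run + crystallography run reaches 97 using 26 h.
Below 26 h the best achievable stays under 83.

26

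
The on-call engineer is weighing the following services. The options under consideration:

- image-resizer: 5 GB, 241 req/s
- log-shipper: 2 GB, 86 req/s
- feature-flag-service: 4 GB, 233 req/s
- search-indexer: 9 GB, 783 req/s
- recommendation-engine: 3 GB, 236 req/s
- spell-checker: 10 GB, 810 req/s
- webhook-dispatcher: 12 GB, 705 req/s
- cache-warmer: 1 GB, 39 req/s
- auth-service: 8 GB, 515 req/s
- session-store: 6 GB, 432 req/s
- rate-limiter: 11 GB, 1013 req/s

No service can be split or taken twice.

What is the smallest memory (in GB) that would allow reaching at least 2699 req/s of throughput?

33

Minimise GB subject to total throughput ≥ 2699.
search-indexer + recommendation-engine + spell-checker + rate-limiter reaches 2842 using 33 GB.
No combination under 33 GB hits 2699.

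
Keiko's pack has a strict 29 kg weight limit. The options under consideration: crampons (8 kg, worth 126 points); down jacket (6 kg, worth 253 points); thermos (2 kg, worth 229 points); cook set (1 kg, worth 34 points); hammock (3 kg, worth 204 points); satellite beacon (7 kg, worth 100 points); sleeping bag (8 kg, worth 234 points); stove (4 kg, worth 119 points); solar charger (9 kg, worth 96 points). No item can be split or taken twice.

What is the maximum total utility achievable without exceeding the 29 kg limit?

Taking the top-ratio items first gives down jacket + thermos + cook set + hammock + sleeping bag + stove for 1073 (24 kg).
The 4 kg tied up in stove is better spent on crampons — total rises to 1080 (28 kg).
That's the maximum — no swap from here does better than 1080.

1080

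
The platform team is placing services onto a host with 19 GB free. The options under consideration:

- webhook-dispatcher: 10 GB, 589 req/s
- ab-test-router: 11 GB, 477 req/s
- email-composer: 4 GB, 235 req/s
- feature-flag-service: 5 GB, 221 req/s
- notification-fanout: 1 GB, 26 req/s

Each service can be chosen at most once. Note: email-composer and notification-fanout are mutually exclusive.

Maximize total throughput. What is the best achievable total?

1045

Webhook-dispatcher + email-composer + feature-flag-service uses 19 of the 19 GB and totals 1045.
The closest alternative, webhook-dispatcher + feature-flag-service + notification-fanout, reaches only 836.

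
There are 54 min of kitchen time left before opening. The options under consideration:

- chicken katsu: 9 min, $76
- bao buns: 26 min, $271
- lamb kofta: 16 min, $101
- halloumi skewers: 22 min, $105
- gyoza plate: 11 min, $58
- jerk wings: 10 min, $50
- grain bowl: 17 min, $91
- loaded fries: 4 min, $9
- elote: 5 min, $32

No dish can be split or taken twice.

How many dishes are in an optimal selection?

Optimal total is 448.
One optimal bundle: chicken katsu + bao buns + lamb kofta (51 min).
Every optimal selection uses 3 dishes.

3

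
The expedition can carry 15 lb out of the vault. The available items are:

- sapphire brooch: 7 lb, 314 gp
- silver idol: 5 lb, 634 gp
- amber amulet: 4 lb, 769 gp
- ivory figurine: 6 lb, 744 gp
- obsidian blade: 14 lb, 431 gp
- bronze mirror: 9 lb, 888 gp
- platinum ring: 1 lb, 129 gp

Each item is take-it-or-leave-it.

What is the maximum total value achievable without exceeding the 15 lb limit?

Ranking by ratio (value/lb): amber amulet 192.25, platinum ring 129.00, silver idol 126.80.
Filling by ratio: silver idol + amber amulet + platinum ring for 1532, with 5 lb left unused.
Replace platinum ring with ivory figurine: the trade gains 615 net, giving 2147 at 15 lb.

2147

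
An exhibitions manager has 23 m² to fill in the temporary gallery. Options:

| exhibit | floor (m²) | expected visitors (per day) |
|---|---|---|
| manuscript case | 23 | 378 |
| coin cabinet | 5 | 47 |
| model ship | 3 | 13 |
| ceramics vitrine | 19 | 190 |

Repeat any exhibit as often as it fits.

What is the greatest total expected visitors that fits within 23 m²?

378

Ranking by ratio (expected visitors/m²): manuscript case 16.43, ceramics vitrine 10.00, coin cabinet 9.40.
Best packing: manuscript case — 23 m², 378 total.
Every other selection either busts 23 m² or fails to beat 378.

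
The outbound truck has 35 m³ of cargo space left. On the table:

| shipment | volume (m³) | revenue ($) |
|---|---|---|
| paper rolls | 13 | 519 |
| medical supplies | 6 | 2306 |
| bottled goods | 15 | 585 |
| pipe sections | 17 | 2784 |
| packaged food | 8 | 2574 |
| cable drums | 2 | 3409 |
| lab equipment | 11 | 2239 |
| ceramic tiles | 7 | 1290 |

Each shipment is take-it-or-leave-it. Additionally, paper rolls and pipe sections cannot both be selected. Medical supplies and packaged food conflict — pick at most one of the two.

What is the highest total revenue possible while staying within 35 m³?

10057

Pipe sections + packaged food + cable drums + ceramic tiles uses 34 of the 35 m³ and totals 10057.
The closest alternative, medical supplies + pipe sections + cable drums + ceramic tiles, reaches only 9789.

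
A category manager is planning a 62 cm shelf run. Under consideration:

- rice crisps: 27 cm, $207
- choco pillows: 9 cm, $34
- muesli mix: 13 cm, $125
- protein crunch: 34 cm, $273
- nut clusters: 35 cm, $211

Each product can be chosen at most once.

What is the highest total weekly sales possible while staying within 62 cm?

The ratio heuristic lands on choco pillows + muesli mix + protein crunch (432) but leaves 6 cm idle.
The 22 cm tied up in choco pillows and muesli mix is better spent on rice crisps — total rises to 480 (61 cm).
Every other selection either busts 62 cm or fails to beat 480.

480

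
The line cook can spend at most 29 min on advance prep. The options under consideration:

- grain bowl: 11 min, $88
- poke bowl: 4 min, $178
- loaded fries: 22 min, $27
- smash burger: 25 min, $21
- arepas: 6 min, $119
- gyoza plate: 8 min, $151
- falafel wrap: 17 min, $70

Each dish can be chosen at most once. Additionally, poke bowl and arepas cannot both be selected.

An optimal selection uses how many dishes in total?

3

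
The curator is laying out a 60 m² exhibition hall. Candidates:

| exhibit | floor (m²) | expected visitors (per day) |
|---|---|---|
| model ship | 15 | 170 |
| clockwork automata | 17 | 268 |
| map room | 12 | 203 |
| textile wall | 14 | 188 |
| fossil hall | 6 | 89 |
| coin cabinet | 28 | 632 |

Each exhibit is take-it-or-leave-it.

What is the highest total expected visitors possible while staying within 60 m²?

1112

A density-first pass picks clockwork automata + map room + coin cabinet — 1103 at 57 m².
Dropping clockwork automata frees 17 m²; slotting in textile wall + fossil hall (20 m²) lifts the total to 1112 at 60 m².
Nothing else within 60 m² beats 1112.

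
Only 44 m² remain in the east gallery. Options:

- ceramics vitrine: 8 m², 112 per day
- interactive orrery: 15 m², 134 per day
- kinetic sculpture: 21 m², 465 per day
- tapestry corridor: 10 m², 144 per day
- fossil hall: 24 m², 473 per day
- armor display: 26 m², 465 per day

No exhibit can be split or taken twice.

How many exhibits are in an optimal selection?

3

Optimal total is 729.
One optimal bundle: ceramics vitrine + tapestry corridor + fossil hall (42 m²).
Every optimal selection uses 3 exhibits.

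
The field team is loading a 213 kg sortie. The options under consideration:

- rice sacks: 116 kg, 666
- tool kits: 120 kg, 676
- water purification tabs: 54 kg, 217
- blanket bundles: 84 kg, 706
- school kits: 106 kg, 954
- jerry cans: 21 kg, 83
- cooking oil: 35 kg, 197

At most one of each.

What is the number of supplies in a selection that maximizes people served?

The maximum people served within 213 kg is 1743.
blanket bundles + school kits + jerry cans hits 1743 at 211 kg.
Every optimal selection uses 3 supplies.

3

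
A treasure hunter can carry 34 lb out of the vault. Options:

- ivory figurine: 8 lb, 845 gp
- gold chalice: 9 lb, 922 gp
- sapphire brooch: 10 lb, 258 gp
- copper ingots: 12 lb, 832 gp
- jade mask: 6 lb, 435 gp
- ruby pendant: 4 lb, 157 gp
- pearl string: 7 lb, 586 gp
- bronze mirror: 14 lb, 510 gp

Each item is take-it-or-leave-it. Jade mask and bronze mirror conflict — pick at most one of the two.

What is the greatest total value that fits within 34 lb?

The ratio ordering already packs tightly: ivory figurine + gold chalice + jade mask + ruby pendant + pearl string, 34 lb, 2945.

2945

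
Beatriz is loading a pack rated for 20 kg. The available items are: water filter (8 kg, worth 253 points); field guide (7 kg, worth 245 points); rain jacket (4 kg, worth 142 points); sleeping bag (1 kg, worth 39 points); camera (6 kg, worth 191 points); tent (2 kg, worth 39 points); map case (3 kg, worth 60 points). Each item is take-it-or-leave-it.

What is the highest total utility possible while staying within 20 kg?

Taking the top-ratio items first gives field guide + rain jacket + sleeping bag + camera + tent for 656 (20 kg).
Replace camera and tent with water filter: the trade gains 23 net, giving 679 at 20 kg.
Runner-up field guide + rain jacket + sleeping bag + camera + tent tops out at 656.

679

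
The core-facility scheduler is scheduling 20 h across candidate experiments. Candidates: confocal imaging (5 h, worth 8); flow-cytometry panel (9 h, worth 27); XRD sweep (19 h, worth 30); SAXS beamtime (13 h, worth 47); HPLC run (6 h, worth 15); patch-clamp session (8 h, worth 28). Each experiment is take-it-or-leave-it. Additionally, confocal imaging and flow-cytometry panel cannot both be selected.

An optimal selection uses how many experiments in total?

2

Optimal total is 62.
For example SAXS beamtime + HPLC run achieves it, using 19 h.
Every optimal selection uses 2 experiments.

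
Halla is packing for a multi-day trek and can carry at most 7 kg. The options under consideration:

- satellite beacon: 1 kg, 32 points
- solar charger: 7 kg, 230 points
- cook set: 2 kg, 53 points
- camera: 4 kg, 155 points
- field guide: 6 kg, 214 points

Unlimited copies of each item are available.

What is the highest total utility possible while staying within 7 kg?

3×satellite beacon + camera uses 7 of the 7 kg and totals 251.
Every other selection either busts 7 kg or fails to beat 251.

251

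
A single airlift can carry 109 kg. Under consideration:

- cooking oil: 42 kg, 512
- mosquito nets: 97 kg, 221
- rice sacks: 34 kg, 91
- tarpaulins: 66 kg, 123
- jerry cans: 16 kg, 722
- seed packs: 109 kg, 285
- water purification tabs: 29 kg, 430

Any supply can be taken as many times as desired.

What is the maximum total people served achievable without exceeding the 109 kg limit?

By people served per kg: jerry cans 45.12, water purification tabs 14.83, cooking oil 12.19, rice sacks 2.68 lead.
Taking 6×jerry cans: 96 kg used, 4332 in people served.

4332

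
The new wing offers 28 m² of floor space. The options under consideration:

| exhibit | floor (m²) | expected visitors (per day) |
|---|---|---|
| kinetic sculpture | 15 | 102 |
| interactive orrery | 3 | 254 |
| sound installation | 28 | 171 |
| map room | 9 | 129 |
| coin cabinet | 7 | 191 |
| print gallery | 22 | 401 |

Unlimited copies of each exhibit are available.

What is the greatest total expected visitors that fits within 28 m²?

2286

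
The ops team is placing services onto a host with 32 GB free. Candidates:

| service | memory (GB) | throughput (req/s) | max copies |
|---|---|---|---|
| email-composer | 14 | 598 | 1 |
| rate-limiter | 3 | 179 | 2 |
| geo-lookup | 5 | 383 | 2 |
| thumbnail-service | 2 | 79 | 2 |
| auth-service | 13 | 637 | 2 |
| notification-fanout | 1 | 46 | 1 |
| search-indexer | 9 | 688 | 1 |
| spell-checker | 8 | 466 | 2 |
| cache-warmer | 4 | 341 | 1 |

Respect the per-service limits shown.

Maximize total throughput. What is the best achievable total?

By throughput per GB: cache-warmer 85.25, geo-lookup 76.60, search-indexer 76.44 lead.
Taking the top-ratio services first gives 2×rate-limiter + 2×geo-lookup + thumbnail-service + notification-fanout + search-indexer + cache-warmer for 2278 (32 GB).
The 8 GB tied up in 2×rate-limiter and thumbnail-service is better spent on spell-checker — total rises to 2307 (32 GB).
That's the maximum — no swap from here does better than 2307.

2307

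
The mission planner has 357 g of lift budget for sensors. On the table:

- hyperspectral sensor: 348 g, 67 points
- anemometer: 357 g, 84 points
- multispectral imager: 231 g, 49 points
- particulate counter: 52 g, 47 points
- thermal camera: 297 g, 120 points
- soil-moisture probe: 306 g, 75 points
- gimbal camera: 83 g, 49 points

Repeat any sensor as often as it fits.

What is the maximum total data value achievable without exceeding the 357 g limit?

284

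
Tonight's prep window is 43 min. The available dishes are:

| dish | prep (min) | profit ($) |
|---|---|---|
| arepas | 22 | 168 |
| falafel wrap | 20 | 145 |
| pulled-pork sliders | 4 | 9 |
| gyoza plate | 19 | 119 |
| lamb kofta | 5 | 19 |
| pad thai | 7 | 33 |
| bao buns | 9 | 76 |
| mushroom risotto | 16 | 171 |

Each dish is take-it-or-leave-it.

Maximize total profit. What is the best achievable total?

358

Density check — mushroom risotto 10.69, bao buns 8.44, arepas 7.64 are the best per min.
The ratio heuristic lands on pulled-pork sliders + lamb kofta + pad thai + bao buns + mushroom risotto (308) but leaves 2 min idle.
Dropping pulled-pork sliders and pad thai and bao buns frees 20 min; slotting in arepas (22 min) lifts the total to 358 at 43 min.
Next best is falafel wrap + pad thai + mushroom risotto at 349 (43 min) — short by 9.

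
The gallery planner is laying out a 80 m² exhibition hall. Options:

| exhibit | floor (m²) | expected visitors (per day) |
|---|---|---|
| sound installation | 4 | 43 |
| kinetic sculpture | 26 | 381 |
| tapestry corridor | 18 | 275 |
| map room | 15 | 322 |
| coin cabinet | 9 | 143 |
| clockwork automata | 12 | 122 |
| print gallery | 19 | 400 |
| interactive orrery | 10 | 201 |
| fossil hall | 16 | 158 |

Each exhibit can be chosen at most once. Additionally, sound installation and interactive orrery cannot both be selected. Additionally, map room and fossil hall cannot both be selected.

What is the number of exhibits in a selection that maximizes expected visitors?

The maximum expected visitors within 80 m² is 1447.
For example kinetic sculpture + map room + coin cabinet + print gallery + interactive orrery achieves it, using 79 m².
Any selection reaching 1447 contains exactly 5 exhibits.

5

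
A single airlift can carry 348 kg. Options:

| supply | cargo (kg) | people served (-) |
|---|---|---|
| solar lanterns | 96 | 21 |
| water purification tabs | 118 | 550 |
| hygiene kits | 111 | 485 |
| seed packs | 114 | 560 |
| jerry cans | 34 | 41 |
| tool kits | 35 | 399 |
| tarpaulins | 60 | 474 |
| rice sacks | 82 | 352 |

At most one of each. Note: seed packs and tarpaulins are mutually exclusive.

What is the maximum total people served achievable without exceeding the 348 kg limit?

Best packing: water purification tabs + hygiene kits + tool kits + tarpaulins — 324 kg, 1908 total.

1908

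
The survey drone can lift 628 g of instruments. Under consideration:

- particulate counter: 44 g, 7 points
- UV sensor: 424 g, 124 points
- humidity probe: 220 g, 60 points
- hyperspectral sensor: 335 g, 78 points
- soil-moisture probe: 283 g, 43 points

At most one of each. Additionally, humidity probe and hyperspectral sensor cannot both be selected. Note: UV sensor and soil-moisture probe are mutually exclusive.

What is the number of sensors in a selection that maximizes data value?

2

Best achievable data value is 131.
particulate counter + UV sensor hits 131 at 468 g.
All optima have 2 sensors.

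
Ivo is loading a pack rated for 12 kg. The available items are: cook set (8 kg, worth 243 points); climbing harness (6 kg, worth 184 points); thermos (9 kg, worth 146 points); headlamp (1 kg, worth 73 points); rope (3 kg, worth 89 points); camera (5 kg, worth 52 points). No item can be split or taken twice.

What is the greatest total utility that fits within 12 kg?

405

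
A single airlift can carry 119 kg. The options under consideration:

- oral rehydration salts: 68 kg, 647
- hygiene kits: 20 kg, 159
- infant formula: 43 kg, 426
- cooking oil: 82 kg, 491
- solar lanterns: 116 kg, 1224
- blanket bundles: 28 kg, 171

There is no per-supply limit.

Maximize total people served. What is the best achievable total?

Best packing: solar lanterns — 116 kg, 1224 total.
No other feasible combination exceeds 1224.

1224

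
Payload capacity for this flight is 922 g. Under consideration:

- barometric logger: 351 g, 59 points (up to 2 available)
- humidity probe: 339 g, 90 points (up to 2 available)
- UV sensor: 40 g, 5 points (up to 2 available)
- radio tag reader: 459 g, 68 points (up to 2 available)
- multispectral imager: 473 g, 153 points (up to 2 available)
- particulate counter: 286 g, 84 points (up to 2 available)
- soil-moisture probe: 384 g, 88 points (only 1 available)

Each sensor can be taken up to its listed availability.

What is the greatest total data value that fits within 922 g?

258

Ranking by ratio (data value/g): multispectral imager 0.32, particulate counter 0.29, humidity probe 0.27.
The ratio heuristic lands on 2×UV sensor + multispectral imager + particulate counter (247) but leaves 83 g idle.
Replace 2×UV sensor and multispectral imager with humidity probe + particulate counter: the trade gains 11 net, giving 258 at 911 g.
That's the maximum — no swap from here does better than 258.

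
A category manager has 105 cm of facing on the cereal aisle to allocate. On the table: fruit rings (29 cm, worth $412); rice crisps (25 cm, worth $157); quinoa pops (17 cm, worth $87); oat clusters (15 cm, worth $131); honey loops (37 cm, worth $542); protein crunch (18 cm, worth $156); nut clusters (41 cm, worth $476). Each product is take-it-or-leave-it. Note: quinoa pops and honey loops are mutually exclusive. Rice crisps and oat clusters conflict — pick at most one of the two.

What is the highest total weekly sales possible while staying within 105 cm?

The ratio ordering already packs tightly: fruit rings + oat clusters + honey loops + protein crunch, 99 cm, 1241.

1241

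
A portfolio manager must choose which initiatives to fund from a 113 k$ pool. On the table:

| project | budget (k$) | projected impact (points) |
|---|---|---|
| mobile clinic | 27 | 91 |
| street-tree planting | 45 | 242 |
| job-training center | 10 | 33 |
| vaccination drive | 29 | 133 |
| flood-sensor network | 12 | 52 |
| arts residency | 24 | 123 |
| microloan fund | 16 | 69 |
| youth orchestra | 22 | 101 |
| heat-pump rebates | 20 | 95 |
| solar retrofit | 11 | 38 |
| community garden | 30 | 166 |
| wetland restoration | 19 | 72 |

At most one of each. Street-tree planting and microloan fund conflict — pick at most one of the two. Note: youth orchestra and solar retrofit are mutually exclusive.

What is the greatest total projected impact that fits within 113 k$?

Best packing: street-tree planting + flood-sensor network + arts residency + community garden — 111 k$, 583 total.

583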